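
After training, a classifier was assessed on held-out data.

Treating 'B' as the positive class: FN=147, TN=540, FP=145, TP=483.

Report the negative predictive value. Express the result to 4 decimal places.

0.7860

NPV = TN/(TN+FN) = 540/(540+147) = 0.7860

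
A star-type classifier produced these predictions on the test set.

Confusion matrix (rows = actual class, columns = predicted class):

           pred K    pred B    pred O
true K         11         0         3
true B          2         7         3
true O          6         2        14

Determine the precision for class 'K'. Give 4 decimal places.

0.5789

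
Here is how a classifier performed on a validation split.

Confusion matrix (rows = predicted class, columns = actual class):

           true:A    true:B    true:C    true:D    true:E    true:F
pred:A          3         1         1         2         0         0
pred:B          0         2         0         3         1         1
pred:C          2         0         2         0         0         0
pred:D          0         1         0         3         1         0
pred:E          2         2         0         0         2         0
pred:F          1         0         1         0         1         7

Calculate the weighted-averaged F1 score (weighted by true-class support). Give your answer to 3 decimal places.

Per-class F1 score (2·TP/(2·TP+FP+FN)):
  A: TP=3, FP=1+1+2+0+0=4, FN=0+2+0+2+1=5 → 6/15 = 0.4000
  B: TP=2, FP=0+0+3+1+1=5, FN=1+0+1+2+0=4 → 4/13 = 0.3077
  C: TP=2, FP=2+0+0+0+0=2, FN=1+0+0+0+1=2 → 4/8 = 0.5000
  D: TP=3, FP=0+1+0+1+0=2, FN=2+3+0+0+0=5 → 6/13 = 0.4615
  E: TP=2, FP=2+2+0+0+0=4, FN=0+1+0+1+1=3 → 4/11 = 0.3636
  F: TP=7, FP=1+0+1+0+1=3, FN=0+1+0+0+0=1 → 14/18 = 0.7778
Weighted-F1 score = Σ (supportᵢ/N)·F1 scoreᵢ with N=39: (8/39)·0.4000 + (6/39)·0.3077 + (4/39)·0.5000 + (8/39)·0.4615 + (5/39)·0.3636 + (8/39)·0.7778 = 0.482

0.482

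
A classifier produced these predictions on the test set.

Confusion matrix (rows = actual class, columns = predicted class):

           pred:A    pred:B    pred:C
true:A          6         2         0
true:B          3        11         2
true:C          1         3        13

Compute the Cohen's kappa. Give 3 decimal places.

0.586

Observed agreement pₒ = trace/N = 30/41 = 0.7317
Expected agreement pₑ = Σ (rowᵢ·colᵢ)/N² = (8·10 + 16·16 + 17·15)/41² = 0.3516
κ = (pₒ − pₑ)/(1 − pₑ) = (0.7317 − 0.3516)/(1 − 0.3516) = 0.586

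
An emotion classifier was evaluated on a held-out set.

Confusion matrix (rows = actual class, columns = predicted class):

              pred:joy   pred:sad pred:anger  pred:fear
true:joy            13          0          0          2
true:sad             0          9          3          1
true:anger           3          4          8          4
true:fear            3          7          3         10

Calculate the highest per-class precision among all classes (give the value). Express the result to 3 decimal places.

Per-class precision (TP/(TP+FP)):
  joy: TP=13, FP=0+3+3=6 → 13/19 = 0.6842
  sad: TP=9, FP=0+4+7=11 → 9/20 = 0.4500
  anger: TP=8, FP=0+3+3=6 → 8/14 = 0.5714
  fear: TP=10, FP=2+1+4=7 → 10/17 = 0.5882
Highest is class 'joy' with precision = 0.684.

0.684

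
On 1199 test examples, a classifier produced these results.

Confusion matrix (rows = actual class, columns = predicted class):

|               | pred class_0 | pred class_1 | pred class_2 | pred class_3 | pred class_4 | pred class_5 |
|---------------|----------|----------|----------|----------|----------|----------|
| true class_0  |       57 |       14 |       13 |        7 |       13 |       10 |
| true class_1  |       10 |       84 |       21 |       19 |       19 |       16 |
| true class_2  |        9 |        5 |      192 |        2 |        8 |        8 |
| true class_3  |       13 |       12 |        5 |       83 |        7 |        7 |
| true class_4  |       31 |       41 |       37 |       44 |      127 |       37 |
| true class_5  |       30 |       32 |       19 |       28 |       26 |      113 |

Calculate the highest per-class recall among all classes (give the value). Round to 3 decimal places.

Per-class recall (TP/(TP+FN)):
  class_0: TP=57, FN=14+13+7+13+10=57 → 57/114 = 0.5000
  class_1: TP=84, FN=10+21+19+19+16=85 → 84/169 = 0.4970
  class_2: TP=192, FN=9+5+2+8+8=32 → 192/224 = 0.8571
  class_3: TP=83, FN=13+12+5+7+7=44 → 83/127 = 0.6535
  class_4: TP=127, FN=31+41+37+44+37=190 → 127/317 = 0.4006
  class_5: TP=113, FN=30+32+19+28+26=135 → 113/248 = 0.4556
Highest is class 'class_2' with recall = 0.857.

0.857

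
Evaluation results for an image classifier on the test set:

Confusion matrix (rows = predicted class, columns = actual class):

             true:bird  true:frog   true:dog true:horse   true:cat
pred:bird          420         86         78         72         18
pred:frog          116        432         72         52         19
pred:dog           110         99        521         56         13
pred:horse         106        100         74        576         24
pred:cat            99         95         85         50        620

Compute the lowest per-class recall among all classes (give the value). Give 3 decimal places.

0.494

Per-class recall (TP/(TP+FN)):
  bird: TP=420, FN=116+110+106+99=431 → 420/851 = 0.4935
  frog: TP=432, FN=86+99+100+95=380 → 432/812 = 0.5320
  dog: TP=521, FN=78+72+74+85=309 → 521/830 = 0.6277
  horse: TP=576, FN=72+52+56+50=230 → 576/806 = 0.7146
  cat: TP=620, FN=18+19+13+24=74 → 620/694 = 0.8934
Lowest is class 'bird' with recall = 0.494.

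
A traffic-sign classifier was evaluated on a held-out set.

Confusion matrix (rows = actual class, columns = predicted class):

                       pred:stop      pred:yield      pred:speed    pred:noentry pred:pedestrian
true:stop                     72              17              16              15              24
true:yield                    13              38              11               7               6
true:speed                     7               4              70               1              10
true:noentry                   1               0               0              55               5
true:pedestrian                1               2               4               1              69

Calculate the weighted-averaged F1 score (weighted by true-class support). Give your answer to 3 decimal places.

0.667

Per-class F1 score (2·TP/(2·TP+FP+FN)):
  stop: TP=72, FP=13+7+1+1=22, FN=17+16+15+24=72 → 144/238 = 0.6050
  yield: TP=38, FP=17+4+0+2=23, FN=13+11+7+6=37 → 76/136 = 0.5588
  speed: TP=70, FP=16+11+0+4=31, FN=7+4+1+10=22 → 140/193 = 0.7254
  noentry: TP=55, FP=15+7+1+1=24, FN=1+0+0+5=6 → 110/140 = 0.7857
  pedestrian: TP=69, FP=24+6+10+5=45, FN=1+2+4+1=8 → 138/191 = 0.7225
Weighted-F1 score = Σ (supportᵢ/N)·F1 scoreᵢ with N=449: (144/449)·0.6050 + (75/449)·0.5588 + (92/449)·0.7254 + (61/449)·0.7857 + (77/449)·0.7225 = 0.667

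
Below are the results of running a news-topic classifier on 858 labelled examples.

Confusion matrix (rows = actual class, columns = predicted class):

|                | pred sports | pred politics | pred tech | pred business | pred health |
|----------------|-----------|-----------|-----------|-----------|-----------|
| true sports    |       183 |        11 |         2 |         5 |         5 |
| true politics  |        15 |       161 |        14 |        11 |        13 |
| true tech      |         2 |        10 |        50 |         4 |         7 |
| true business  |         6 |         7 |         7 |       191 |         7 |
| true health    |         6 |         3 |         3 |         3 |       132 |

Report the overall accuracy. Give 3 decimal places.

0.836

Accuracy = trace / total = (183+161+50+191+132=717) / 858 = 717/858 = 0.836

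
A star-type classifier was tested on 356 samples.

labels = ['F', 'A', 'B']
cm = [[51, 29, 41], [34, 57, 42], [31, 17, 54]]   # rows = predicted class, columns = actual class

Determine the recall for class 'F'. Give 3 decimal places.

Take TP from the diagonal, FP from the rest of the 'F' prediction marginal, FN from the rest of the 'F' actual marginal.
recall = TP/(TP+FN).
F: TP=51, FN=34+31=65 → 51/116 = 0.4397

0.440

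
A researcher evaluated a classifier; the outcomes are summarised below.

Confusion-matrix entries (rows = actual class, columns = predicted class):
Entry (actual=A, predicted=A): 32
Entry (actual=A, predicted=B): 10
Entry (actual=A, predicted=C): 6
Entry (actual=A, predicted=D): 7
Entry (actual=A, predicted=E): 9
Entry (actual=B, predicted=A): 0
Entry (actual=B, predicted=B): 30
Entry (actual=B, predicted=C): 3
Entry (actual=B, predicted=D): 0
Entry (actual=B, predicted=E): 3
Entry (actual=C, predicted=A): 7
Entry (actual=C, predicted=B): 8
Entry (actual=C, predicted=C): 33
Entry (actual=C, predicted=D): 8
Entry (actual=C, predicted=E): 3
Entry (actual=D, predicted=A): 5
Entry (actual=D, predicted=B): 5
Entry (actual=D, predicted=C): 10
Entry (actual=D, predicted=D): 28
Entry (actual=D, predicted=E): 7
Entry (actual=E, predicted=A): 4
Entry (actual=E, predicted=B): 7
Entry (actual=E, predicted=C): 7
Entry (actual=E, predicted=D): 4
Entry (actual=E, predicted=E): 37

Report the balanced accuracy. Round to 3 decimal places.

Balanced accuracy = mean of per-class recall.
  A: recall = 32/64 = 0.5000
  B: recall = 30/36 = 0.8333
  C: recall = 33/59 = 0.5593
  D: recall = 28/55 = 0.5091
  E: recall = 37/59 = 0.6271
Mean = (0.5000 + 0.8333 + 0.5593 + 0.5091 + 0.6271) / 5 = 0.606

0.606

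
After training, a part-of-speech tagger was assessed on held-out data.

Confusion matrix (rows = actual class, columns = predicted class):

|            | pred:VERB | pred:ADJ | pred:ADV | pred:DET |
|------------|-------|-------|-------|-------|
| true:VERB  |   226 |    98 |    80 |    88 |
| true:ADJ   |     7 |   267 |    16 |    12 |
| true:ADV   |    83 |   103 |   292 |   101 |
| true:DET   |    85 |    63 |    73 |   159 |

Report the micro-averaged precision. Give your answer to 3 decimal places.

0.539

Micro-averaging pools counts across classes: ΣTP=944, ΣFP=809, ΣFN=809.
Micro-precision = TP/(TP+FP) on pooled counts = 0.539 (equals overall accuracy in single-label multiclass).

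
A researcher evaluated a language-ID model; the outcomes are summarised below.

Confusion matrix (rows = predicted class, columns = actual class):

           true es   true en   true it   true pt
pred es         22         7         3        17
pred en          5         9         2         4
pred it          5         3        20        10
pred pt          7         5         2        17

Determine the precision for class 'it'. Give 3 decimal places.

One-vs-rest for 'it': TP = diagonal; FP = other classes predicted 'it'; FN = 'it' predicted as other.
precision = TP/(TP+FP).
it: TP=20, FP=5+3+10=18 → 20/38 = 0.5263

0.526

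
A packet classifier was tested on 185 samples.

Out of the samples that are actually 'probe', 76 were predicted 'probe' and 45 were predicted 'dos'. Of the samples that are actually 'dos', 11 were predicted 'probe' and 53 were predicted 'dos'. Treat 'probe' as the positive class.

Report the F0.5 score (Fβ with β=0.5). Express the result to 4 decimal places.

0.8102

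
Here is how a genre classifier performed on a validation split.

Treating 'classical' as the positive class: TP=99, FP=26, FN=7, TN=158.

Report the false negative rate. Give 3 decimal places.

FNR = FN/(FN+TP) = 7/(7+99) = 0.066

0.066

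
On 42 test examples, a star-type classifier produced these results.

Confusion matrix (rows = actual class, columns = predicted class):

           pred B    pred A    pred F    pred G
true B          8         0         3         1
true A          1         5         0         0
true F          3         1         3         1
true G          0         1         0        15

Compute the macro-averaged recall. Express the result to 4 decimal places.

Per-class recall (TP/(TP+FN)):
  B: TP=8, FN=0+3+1=4 → 8/12 = 0.66667
  A: TP=5, FN=1+0+0=1 → 5/6 = 0.83333
  F: TP=3, FN=3+1+1=5 → 3/8 = 0.37500
  G: TP=15, FN=0+1+0=1 → 15/16 = 0.93750
Macro-recall = mean = (0.66667 + 0.83333 + 0.37500 + 0.93750) / 4 = 0.7031

0.7031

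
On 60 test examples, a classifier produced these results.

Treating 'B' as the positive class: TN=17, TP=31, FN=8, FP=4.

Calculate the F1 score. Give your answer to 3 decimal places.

0.838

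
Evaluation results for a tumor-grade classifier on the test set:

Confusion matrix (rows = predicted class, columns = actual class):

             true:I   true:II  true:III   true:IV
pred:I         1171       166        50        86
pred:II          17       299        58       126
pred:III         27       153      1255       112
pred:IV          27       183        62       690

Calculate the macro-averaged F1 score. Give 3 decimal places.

0.716

Per-class F1 score (2·TP/(2·TP+FP+FN)):
  I: TP=1171, FP=166+50+86=302, FN=17+27+27=71 → 2342/2715 = 0.8626
  II: TP=299, FP=17+58+126=201, FN=166+153+183=502 → 598/1301 = 0.4596
  III: TP=1255, FP=27+153+112=292, FN=50+58+62=170 → 2510/2972 = 0.8445
  IV: TP=690, FP=27+183+62=272, FN=86+126+112=324 → 1380/1976 = 0.6984
Macro-F1 score = mean = (0.8626 + 0.4596 + 0.8445 + 0.6984) / 4 = 0.716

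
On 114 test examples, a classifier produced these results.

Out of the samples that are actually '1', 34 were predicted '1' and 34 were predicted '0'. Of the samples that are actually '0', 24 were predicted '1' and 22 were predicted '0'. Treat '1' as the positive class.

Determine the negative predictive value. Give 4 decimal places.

0.3929

NPV = TN/(TN+FN) = 22/(22+34) = 0.3929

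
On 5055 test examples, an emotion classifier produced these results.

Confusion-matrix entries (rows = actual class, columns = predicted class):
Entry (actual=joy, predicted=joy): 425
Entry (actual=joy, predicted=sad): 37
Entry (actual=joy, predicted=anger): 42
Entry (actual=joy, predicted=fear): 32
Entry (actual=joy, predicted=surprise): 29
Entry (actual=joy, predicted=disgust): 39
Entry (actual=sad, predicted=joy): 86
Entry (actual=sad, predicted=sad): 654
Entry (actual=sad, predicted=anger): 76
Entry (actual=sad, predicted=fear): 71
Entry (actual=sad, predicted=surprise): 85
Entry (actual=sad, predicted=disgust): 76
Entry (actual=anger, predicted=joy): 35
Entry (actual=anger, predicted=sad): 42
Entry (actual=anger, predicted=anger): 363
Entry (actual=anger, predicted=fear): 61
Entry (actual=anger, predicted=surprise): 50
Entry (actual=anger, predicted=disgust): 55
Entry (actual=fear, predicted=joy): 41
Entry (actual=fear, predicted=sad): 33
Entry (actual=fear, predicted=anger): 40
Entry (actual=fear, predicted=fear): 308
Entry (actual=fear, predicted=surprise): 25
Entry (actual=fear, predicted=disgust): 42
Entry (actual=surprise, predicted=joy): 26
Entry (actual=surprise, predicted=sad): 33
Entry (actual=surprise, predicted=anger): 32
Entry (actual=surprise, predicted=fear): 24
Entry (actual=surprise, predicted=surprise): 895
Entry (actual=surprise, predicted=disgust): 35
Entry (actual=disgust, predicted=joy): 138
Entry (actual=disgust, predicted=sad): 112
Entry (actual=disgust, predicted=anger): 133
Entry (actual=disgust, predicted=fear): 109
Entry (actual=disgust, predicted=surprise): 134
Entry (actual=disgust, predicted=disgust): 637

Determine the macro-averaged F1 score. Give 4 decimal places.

Per-class F1 score (2·TP/(2·TP+FP+FN)):
  joy: TP=425, FP=86+35+41+26+138=326, FN=37+42+32+29+39=179 → 850/1355 = 0.62731
  sad: TP=654, FP=37+42+33+33+112=257, FN=86+76+71+85+76=394 → 1308/1959 = 0.66769
  anger: TP=363, FP=42+76+40+32+133=323, FN=35+42+61+50+55=243 → 726/1292 = 0.56192
  fear: TP=308, FP=32+71+61+24+109=297, FN=41+33+40+25+42=181 → 616/1094 = 0.56307
  surprise: TP=895, FP=29+85+50+25+134=323, FN=26+33+32+24+35=150 → 1790/2263 = 0.79099
  disgust: TP=637, FP=39+76+55+42+35=247, FN=138+112+133+109+134=626 → 1274/2147 = 0.59339
Macro-F1 score = mean = (0.62731 + 0.66769 + 0.56192 + 0.56307 + 0.79099 + 0.59339) / 6 = 0.6341

0.6341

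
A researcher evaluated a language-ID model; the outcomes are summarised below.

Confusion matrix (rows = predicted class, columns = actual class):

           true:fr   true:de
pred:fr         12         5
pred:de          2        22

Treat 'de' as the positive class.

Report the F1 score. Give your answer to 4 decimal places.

Precision = TP/(TP+FP) = 22/24 = 0.9167
Recall = TP/(TP+FN) = 22/27 = 0.8148
F1 = 2·TP/(2·TP+FP+FN) = 44/51 = 0.8627

0.8627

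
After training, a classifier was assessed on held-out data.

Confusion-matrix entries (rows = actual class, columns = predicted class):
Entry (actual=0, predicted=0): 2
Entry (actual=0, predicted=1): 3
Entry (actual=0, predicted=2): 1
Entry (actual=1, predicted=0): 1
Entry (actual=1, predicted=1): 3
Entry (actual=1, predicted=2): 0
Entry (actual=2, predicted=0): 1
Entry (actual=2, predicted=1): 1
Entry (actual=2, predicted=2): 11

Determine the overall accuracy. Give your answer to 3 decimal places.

0.696

Accuracy = trace / total = (2+3+11=16) / 23 = 16/23 = 0.696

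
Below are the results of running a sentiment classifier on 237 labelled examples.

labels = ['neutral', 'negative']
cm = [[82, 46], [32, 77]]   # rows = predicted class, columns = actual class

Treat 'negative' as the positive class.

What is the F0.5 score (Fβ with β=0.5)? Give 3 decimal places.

Fβ = (1+β²)·TP / ((1+β²)·TP + β²·FN + FP), with β²=1/4
= 1.25·77 / (1.25·77 + 0.25·46 + 32) = 0.689

0.689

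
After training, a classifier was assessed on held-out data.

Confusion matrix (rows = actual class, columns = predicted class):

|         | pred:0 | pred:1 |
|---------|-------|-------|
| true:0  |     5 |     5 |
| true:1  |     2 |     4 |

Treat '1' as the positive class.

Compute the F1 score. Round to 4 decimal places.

0.5333

Precision = TP/(TP+FP) = 4/9 = 0.4444
Recall = TP/(TP+FN) = 4/6 = 0.6667
F1 = 2·TP/(2·TP+FP+FN) = 8/15 = 0.5333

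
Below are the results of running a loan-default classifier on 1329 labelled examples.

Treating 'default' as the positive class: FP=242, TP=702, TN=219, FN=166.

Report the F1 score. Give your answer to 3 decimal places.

0.775

Precision = TP/(TP+FP) = 702/944 = 0.7436
Recall = TP/(TP+FN) = 702/868 = 0.8088
F1 = 2·TP/(2·TP+FP+FN) = 1404/1812 = 0.775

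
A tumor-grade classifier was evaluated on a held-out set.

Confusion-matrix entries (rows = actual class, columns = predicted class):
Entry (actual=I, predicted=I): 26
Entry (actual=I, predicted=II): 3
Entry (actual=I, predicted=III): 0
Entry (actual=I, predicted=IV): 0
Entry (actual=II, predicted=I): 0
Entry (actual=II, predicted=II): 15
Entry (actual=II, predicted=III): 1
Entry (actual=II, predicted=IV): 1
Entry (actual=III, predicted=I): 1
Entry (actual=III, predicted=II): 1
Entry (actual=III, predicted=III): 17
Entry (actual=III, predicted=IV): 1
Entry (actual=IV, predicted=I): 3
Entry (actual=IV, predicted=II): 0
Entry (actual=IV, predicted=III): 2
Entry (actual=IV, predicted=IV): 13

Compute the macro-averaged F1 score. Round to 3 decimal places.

Per-class F1 score (2·TP/(2·TP+FP+FN)):
  I: TP=26, FP=0+1+3=4, FN=3+0+0=3 → 52/59 = 0.8814
  II: TP=15, FP=3+1+0=4, FN=0+1+1=2 → 30/36 = 0.8333
  III: TP=17, FP=0+1+2=3, FN=1+1+1=3 → 34/40 = 0.8500
  IV: TP=13, FP=0+1+1=2, FN=3+0+2=5 → 26/33 = 0.7879
Macro-F1 score = mean = (0.8814 + 0.8333 + 0.8500 + 0.7879) / 4 = 0.838

0.838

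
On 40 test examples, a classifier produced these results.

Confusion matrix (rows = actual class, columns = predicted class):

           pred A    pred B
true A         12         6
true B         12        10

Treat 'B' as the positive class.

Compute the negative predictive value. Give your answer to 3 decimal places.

NPV = TN/(TN+FN) = 12/(12+12) = 0.500

0.500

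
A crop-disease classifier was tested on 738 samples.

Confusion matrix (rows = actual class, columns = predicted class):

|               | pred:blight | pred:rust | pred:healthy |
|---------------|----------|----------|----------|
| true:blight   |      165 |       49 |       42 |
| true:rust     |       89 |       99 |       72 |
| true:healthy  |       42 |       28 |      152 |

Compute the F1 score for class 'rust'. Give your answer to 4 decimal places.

One-vs-rest for 'rust': TP = diagonal; FP = other classes predicted 'rust'; FN = 'rust' predicted as other.
F1 score = 2·TP/(2·TP+FP+FN).
rust: TP=99, FP=49+28=77, FN=89+72=161 → 198/436 = 0.45413

0.4541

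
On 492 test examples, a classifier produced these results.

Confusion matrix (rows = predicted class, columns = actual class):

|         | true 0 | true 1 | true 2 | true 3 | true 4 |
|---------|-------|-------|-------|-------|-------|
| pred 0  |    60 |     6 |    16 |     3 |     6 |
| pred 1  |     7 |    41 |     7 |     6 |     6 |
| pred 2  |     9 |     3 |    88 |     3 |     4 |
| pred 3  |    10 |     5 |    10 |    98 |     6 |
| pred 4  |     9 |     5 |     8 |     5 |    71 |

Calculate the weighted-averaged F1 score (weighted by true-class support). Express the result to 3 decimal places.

Per-class F1 score (2·TP/(2·TP+FP+FN)):
  0: TP=60, FP=6+16+3+6=31, FN=7+9+10+9=35 → 120/186 = 0.6452
  1: TP=41, FP=7+7+6+6=26, FN=6+3+5+5=19 → 82/127 = 0.6457
  2: TP=88, FP=9+3+3+4=19, FN=16+7+10+8=41 → 176/236 = 0.7458
  3: TP=98, FP=10+5+10+6=31, FN=3+6+3+5=17 → 196/244 = 0.8033
  4: TP=71, FP=9+5+8+5=27, FN=6+6+4+6=22 → 142/191 = 0.7435
Weighted-F1 score = Σ (supportᵢ/N)·F1 scoreᵢ with N=492: (95/492)·0.6452 + (60/492)·0.6457 + (129/492)·0.7458 + (115/492)·0.8033 + (93/492)·0.7435 = 0.727

0.727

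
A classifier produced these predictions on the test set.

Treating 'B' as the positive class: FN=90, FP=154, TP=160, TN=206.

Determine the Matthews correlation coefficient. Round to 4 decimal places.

0.2088

MCC = (TP·TN − FP·FN) / √((TP+FP)(TP+FN)(TN+FP)(TN+FN))
Numerator = 160·206 − 154·90 = 19100
Denominator = √(314·250·360·296) = √8364960000 = 91460.1553
MCC = 19100 / 91460.1553 = 0.2088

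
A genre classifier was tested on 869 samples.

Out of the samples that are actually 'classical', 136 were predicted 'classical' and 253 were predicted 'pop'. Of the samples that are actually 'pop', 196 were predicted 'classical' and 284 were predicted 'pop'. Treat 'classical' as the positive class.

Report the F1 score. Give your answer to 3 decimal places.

Precision = TP/(TP+FP) = 136/332 = 0.4096
Recall = TP/(TP+FN) = 136/389 = 0.3496
F1 = 2·TP/(2·TP+FP+FN) = 272/721 = 0.377

0.377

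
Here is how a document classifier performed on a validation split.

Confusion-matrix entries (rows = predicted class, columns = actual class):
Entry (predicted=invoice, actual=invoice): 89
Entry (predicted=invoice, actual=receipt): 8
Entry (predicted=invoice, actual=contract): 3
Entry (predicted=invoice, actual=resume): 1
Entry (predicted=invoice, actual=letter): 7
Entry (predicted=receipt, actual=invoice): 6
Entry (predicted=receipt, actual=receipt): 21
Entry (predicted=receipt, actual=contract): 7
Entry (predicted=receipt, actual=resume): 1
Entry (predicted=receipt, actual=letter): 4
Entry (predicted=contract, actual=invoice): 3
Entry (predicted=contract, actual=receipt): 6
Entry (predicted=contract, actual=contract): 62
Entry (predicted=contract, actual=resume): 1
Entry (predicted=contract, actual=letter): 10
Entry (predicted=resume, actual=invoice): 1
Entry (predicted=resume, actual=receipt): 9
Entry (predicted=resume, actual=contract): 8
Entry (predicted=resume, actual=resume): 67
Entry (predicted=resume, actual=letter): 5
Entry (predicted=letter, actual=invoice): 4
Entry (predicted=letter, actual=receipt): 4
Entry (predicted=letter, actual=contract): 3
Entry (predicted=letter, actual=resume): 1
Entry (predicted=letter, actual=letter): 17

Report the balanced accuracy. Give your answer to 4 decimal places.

0.6775

Balanced accuracy = mean of per-class recall.
  invoice: recall = 89/103 = 0.86408
  receipt: recall = 21/48 = 0.43750
  contract: recall = 62/83 = 0.74699
  resume: recall = 67/71 = 0.94366
  letter: recall = 17/43 = 0.39535
Mean = (0.86408 + 0.43750 + 0.74699 + 0.94366 + 0.39535) / 5 = 0.6775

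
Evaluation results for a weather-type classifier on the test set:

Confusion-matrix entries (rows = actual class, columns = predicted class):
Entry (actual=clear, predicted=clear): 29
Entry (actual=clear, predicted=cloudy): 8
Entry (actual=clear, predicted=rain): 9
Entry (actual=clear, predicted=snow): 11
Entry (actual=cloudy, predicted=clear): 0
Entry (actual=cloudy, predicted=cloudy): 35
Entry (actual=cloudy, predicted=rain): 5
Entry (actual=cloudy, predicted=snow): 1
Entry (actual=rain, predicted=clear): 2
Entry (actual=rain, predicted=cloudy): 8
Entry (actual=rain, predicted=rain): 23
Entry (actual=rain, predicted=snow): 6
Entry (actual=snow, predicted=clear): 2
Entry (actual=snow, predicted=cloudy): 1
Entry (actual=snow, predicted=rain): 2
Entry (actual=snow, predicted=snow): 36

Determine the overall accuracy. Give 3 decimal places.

Accuracy = trace / total = (29+35+23+36=123) / 178 = 123/178 = 0.691

0.691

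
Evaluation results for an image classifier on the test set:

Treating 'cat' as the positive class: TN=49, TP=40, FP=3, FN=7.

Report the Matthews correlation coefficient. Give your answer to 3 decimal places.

0.799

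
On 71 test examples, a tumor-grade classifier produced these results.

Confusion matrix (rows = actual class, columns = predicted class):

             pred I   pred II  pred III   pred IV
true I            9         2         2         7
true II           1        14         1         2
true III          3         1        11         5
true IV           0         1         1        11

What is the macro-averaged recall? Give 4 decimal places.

0.6560

Per-class recall (TP/(TP+FN)):
  I: TP=9, FN=2+2+7=11 → 9/20 = 0.45000
  II: TP=14, FN=1+1+2=4 → 14/18 = 0.77778
  III: TP=11, FN=3+1+5=9 → 11/20 = 0.55000
  IV: TP=11, FN=0+1+1=2 → 11/13 = 0.84615
Macro-recall = mean = (0.45000 + 0.77778 + 0.55000 + 0.84615) / 4 = 0.6560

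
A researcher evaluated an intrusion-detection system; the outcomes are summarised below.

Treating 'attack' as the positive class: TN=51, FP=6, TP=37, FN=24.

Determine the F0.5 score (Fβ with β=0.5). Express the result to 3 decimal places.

0.794

Fβ = (1+β²)·TP / ((1+β²)·TP + β²·FN + FP), with β²=1/4
= 1.25·37 / (1.25·37 + 0.25·24 + 6) = 0.794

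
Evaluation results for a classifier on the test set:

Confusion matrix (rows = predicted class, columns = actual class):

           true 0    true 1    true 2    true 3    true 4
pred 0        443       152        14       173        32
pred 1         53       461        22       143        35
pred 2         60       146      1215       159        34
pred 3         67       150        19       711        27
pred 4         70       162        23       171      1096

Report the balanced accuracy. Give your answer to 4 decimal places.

Balanced accuracy = mean of per-class recall.
  0: recall = 443/693 = 0.63925
  1: recall = 461/1071 = 0.43044
  2: recall = 1215/1293 = 0.93968
  3: recall = 711/1357 = 0.52395
  4: recall = 1096/1224 = 0.89542
Mean = (0.63925 + 0.43044 + 0.93968 + 0.52395 + 0.89542) / 5 = 0.6857

0.6857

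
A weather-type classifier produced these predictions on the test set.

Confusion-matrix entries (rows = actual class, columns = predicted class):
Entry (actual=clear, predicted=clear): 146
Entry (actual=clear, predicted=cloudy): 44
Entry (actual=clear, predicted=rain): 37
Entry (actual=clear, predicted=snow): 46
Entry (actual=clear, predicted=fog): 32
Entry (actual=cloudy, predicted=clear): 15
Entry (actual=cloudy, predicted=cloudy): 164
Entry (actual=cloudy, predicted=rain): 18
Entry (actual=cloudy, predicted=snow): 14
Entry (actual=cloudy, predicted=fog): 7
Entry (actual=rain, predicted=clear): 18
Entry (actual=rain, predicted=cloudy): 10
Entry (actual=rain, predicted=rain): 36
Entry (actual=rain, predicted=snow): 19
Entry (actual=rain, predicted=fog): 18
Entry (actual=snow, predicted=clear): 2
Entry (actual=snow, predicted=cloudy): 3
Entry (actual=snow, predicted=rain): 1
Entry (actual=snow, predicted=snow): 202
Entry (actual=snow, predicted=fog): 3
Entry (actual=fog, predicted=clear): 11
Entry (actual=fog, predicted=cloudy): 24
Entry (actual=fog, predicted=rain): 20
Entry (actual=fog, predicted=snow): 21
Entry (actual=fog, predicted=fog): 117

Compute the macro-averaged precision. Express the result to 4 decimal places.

0.6162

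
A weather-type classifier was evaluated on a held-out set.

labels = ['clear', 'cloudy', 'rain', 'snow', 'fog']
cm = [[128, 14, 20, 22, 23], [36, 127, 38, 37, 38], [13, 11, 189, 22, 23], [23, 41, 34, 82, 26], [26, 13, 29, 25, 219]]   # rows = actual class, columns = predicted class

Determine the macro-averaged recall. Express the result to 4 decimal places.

0.5822

Per-class recall (TP/(TP+FN)):
  clear: TP=128, FN=14+20+22+23=79 → 128/207 = 0.61836
  cloudy: TP=127, FN=36+38+37+38=149 → 127/276 = 0.46014
  rain: TP=189, FN=13+11+22+23=69 → 189/258 = 0.73256
  snow: TP=82, FN=23+41+34+26=124 → 82/206 = 0.39806
  fog: TP=219, FN=26+13+29+25=93 → 219/312 = 0.70192
Macro-recall = mean = (0.61836 + 0.46014 + 0.73256 + 0.39806 + 0.70192) / 5 = 0.5822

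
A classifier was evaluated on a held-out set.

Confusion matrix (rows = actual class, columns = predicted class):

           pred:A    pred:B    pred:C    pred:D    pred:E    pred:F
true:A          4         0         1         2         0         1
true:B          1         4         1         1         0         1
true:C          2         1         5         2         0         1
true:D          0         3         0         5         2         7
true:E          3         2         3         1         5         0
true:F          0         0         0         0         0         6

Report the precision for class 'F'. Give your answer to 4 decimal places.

0.3750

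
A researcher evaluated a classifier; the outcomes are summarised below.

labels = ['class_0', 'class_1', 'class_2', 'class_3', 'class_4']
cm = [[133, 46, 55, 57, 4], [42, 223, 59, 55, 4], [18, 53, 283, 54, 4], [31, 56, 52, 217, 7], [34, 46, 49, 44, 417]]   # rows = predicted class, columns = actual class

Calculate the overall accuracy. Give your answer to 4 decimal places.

0.6231

Accuracy = trace / total = (133+223+283+217+417=1273) / 2043 = 1273/2043 = 0.6231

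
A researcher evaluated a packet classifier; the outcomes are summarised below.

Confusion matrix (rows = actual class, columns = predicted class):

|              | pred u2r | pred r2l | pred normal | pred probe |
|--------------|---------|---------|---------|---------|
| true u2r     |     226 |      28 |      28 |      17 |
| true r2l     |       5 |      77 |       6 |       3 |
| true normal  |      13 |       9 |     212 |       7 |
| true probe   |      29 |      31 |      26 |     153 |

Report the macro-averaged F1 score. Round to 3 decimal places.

0.750

Per-class F1 score (2·TP/(2·TP+FP+FN)):
  u2r: TP=226, FP=5+13+29=47, FN=28+28+17=73 → 452/572 = 0.7902
  r2l: TP=77, FP=28+9+31=68, FN=5+6+3=14 → 154/236 = 0.6525
  normal: TP=212, FP=28+6+26=60, FN=13+9+7=29 → 424/513 = 0.8265
  probe: TP=153, FP=17+3+7=27, FN=29+31+26=86 → 306/419 = 0.7303
Macro-F1 score = mean = (0.7902 + 0.6525 + 0.8265 + 0.7303) / 4 = 0.750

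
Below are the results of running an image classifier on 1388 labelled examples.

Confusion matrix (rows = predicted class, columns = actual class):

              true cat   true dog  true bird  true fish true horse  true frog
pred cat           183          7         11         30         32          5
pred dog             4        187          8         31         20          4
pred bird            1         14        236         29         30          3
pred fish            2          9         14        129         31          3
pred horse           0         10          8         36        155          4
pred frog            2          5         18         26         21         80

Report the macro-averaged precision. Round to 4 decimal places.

0.6855

Per-class precision (TP/(TP+FP)):
  cat: TP=183, FP=7+11+30+32+5=85 → 183/268 = 0.68284
  dog: TP=187, FP=4+8+31+20+4=67 → 187/254 = 0.73622
  bird: TP=236, FP=1+14+29+30+3=77 → 236/313 = 0.75399
  fish: TP=129, FP=2+9+14+31+3=59 → 129/188 = 0.68617
  horse: TP=155, FP=0+10+8+36+4=58 → 155/213 = 0.72770
  frog: TP=80, FP=2+5+18+26+21=72 → 80/152 = 0.52632
Macro-precision = mean = (0.68284 + 0.73622 + 0.75399 + 0.68617 + 0.72770 + 0.52632) / 6 = 0.6855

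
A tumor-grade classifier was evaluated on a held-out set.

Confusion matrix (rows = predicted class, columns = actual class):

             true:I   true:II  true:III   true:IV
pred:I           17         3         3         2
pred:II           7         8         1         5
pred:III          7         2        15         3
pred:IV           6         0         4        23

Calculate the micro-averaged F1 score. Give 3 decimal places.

Micro-averaging pools counts across classes: ΣTP=63, ΣFP=43, ΣFN=43.
Micro-F1 score = 2·TP/(2·TP+FP+FN) on pooled counts = 0.594 (equals overall accuracy in single-label multiclass).

0.594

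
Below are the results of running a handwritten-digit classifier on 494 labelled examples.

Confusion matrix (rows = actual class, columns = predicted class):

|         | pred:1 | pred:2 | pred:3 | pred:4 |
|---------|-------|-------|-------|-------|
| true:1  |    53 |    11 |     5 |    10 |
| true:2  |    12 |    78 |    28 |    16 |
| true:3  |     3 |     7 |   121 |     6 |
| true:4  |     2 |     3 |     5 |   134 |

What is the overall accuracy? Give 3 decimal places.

0.781

Accuracy = trace / total = (53+78+121+134=386) / 494 = 386/494 = 0.781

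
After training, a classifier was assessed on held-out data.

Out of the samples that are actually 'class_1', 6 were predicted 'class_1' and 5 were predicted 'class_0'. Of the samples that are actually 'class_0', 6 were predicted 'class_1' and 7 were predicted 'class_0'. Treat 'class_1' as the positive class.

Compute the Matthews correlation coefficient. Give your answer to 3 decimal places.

MCC = (TP·TN − FP·FN) / √((TP+FP)(TP+FN)(TN+FP)(TN+FN))
Numerator = 6·7 − 6·5 = 12
Denominator = √(12·11·13·12) = √20592 = 143.4991
MCC = 12 / 143.4991 = 0.084

0.084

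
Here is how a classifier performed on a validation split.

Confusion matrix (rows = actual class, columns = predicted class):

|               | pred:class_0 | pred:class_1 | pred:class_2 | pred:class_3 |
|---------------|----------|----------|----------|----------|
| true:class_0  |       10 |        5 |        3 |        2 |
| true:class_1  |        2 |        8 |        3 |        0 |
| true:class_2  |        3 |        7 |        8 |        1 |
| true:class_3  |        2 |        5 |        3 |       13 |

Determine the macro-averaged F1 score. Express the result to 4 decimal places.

Per-class F1 score (2·TP/(2·TP+FP+FN)):
  class_0: TP=10, FP=2+3+2=7, FN=5+3+2=10 → 20/37 = 0.54054
  class_1: TP=8, FP=5+7+5=17, FN=2+3+0=5 → 16/38 = 0.42105
  class_2: TP=8, FP=3+3+3=9, FN=3+7+1=11 → 16/36 = 0.44444
  class_3: TP=13, FP=2+0+1=3, FN=2+5+3=10 → 26/39 = 0.66667
Macro-F1 score = mean = (0.54054 + 0.42105 + 0.44444 + 0.66667) / 4 = 0.5182

0.5182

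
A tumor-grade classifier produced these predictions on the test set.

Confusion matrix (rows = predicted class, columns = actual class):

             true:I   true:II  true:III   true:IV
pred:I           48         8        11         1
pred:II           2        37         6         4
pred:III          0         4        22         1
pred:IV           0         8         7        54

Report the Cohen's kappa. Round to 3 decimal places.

0.672

Observed agreement pₒ = trace/N = 161/213 = 0.7559
Expected agreement pₑ = Σ (rowᵢ·colᵢ)/N² = (50·68 + 57·49 + 46·27 + 60·69)/213² = 0.2551
κ = (pₒ − pₑ)/(1 − pₑ) = (0.7559 − 0.2551)/(1 − 0.2551) = 0.672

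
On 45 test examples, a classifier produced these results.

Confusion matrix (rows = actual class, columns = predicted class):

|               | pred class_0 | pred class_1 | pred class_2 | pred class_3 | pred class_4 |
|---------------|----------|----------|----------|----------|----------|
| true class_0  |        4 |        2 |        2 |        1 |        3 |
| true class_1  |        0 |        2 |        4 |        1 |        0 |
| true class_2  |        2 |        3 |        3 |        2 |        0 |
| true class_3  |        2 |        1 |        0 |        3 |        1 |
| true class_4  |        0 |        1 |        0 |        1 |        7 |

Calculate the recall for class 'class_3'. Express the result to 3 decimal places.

0.429

One-vs-rest for 'class_3': TP = diagonal; FP = other classes predicted 'class_3'; FN = 'class_3' predicted as other.
recall = TP/(TP+FN).
class_3: TP=3, FN=2+1+0+1=4 → 3/7 = 0.4286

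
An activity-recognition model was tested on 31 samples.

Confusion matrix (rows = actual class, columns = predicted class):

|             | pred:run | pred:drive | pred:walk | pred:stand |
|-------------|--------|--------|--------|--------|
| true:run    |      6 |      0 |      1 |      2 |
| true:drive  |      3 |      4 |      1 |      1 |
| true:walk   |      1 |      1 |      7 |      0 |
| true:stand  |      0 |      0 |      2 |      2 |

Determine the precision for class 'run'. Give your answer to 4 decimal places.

One-vs-rest for 'run': TP = diagonal; FP = other classes predicted 'run'; FN = 'run' predicted as other.
precision = TP/(TP+FP).
run: TP=6, FP=3+1+0=4 → 6/10 = 0.60000

0.6000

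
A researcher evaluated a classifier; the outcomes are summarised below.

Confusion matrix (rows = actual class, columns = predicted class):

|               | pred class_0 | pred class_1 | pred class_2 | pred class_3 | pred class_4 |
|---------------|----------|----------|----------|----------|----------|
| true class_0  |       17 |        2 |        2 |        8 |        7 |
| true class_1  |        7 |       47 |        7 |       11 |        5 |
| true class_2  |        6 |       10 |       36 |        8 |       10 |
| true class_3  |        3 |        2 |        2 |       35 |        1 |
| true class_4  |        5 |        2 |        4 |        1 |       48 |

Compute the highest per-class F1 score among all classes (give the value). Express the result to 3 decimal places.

Per-class F1 score (2·TP/(2·TP+FP+FN)):
  class_0: TP=17, FP=7+6+3+5=21, FN=2+2+8+7=19 → 34/74 = 0.4595
  class_1: TP=47, FP=2+10+2+2=16, FN=7+7+11+5=30 → 94/140 = 0.6714
  class_2: TP=36, FP=2+7+2+4=15, FN=6+10+8+10=34 → 72/121 = 0.5950
  class_3: TP=35, FP=8+11+8+1=28, FN=3+2+2+1=8 → 70/106 = 0.6604
  class_4: TP=48, FP=7+5+10+1=23, FN=5+2+4+1=12 → 96/131 = 0.7328
Highest is class 'class_4' with F1 score = 0.733.

0.733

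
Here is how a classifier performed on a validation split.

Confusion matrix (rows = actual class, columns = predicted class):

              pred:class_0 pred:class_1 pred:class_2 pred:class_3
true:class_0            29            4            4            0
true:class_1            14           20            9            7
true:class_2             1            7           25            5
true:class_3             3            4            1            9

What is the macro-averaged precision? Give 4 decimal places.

0.5645

Per-class precision (TP/(TP+FP)):
  class_0: TP=29, FP=14+1+3=18 → 29/47 = 0.61702
  class_1: TP=20, FP=4+7+4=15 → 20/35 = 0.57143
  class_2: TP=25, FP=4+9+1=14 → 25/39 = 0.64103
  class_3: TP=9, FP=0+7+5=12 → 9/21 = 0.42857
Macro-precision = mean = (0.61702 + 0.57143 + 0.64103 + 0.42857) / 4 = 0.5645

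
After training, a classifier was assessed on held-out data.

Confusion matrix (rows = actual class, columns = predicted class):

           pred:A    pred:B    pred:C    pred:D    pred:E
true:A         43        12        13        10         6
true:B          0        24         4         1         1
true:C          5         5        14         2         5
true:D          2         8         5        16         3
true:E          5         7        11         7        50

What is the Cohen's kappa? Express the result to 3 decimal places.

Observed agreement pₒ = trace/N = 147/259 = 0.5676
Expected agreement pₑ = Σ (rowᵢ·colᵢ)/N² = (84·55 + 30·56 + 31·47 + 34·36 + 80·65)/259² = 0.2114
κ = (pₒ − pₑ)/(1 − pₑ) = (0.5676 − 0.2114)/(1 − 0.2114) = 0.452

0.452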